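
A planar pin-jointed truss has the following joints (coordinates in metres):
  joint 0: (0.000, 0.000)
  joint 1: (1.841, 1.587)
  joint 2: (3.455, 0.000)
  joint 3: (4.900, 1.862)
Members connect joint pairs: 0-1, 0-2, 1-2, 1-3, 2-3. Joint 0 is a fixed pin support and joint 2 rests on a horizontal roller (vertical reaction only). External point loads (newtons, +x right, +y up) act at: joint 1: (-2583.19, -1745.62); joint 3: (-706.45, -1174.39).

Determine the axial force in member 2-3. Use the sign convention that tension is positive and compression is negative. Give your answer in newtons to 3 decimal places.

-1511.612

N=4 nodes, M=5 members, R=3 reactions → 2N=8, M+R=8
member 0 (0-1): L=2.4306, (cx,cy)=(0.7574,0.6529)
member 1 (0-2): L=3.4550, (cx,cy)=(1.0000,0.0000)
member 2 (1-2): L=2.2635, (cx,cy)=(0.7130,-0.7011)
member 3 (1-3): L=3.0713, (cx,cy)=(0.9960,0.0895)
member 4 (2-3): L=2.3569, (cx,cy)=(0.6131,0.7900)
solve A·x = −loads:
  F[0-1] = -2897.0761 N (compression)
  F[0-2] = -1095.3251 N (compression)
  F[1-2] = +236.4132 N (tension)
  F[1-3] = +221.1900 N (tension)
  F[2-3] = -1511.6117 N (compression)
  Rx@0 = +3289.6400 N
  Ry@0 = +1891.5686 N
  Ry@2 = +1028.4414 N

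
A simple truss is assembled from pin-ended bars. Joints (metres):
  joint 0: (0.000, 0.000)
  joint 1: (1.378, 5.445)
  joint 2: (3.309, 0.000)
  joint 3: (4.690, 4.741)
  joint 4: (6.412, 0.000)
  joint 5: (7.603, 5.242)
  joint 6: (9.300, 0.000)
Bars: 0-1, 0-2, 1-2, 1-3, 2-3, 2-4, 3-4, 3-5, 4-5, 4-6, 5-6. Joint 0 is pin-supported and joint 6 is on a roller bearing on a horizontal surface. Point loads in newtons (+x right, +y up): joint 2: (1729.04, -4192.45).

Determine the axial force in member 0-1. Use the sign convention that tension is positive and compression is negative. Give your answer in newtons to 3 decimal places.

-2785.895

N=7 nodes, M=11 members, R=3 reactions → 2N=14, M+R=14
member 0 (0-1): L=5.6167, (cx,cy)=(0.2453,0.9694)
member 1 (0-2): L=3.3090, (cx,cy)=(1.0000,0.0000)
member 2 (1-2): L=5.7773, (cx,cy)=(0.3342,-0.9425)
member 3 (1-3): L=3.3860, (cx,cy)=(0.9781,-0.2079)
member 4 (2-3): L=4.9380, (cx,cy)=(0.2797,0.9601)
member 5 (2-4): L=3.1030, (cx,cy)=(1.0000,0.0000)
member 6 (3-4): L=5.0440, (cx,cy)=(0.3414,-0.9399)
member 7 (3-5): L=2.9558, (cx,cy)=(0.9855,0.1695)
member 8 (4-5): L=5.3756, (cx,cy)=(0.2216,0.9751)
member 9 (4-6): L=2.8880, (cx,cy)=(1.0000,0.0000)
member 10 (5-6): L=5.5098, (cx,cy)=(0.3080,-0.9514)
solve A·x = −loads:
  F[0-1] = -2785.8953 N (compression)
  F[0-2] = +2412.5354 N (tension)
  F[1-2] = +3265.8928 N (tension)
  F[1-3] = -1814.7494 N (compression)
  F[2-3] = +1160.7016 N (tension)
  F[2-4] = +1450.4831 N (tension)
  F[3-4] = -1743.5440 N (compression)
  F[3-5] = -867.8065 N (compression)
  F[4-5] = +1680.5593 N (tension)
  F[4-6] = +482.9104 N (tension)
  F[5-6] = -1567.9201 N (compression)
  Rx@0 = -1729.0400 N
  Ry@0 = +2700.7492 N
  Ry@6 = +1491.7008 N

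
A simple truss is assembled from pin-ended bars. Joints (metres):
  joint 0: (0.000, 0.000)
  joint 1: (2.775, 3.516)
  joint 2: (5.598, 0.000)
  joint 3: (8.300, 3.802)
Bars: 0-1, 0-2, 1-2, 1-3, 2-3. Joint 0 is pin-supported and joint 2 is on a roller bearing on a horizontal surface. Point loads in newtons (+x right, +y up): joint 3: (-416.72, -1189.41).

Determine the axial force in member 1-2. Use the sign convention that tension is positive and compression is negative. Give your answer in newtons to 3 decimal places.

N=4 nodes, M=5 members, R=3 reactions → 2N=8, M+R=8
member 0 (0-1): L=4.4792, (cx,cy)=(0.6195,0.7850)
member 1 (0-2): L=5.5980, (cx,cy)=(1.0000,0.0000)
member 2 (1-2): L=4.5091, (cx,cy)=(0.6261,-0.7798)
member 3 (1-3): L=5.5324, (cx,cy)=(0.9987,0.0517)
member 4 (2-3): L=4.6643, (cx,cy)=(0.5793,0.8151)
solve A·x = −loads:
  F[0-1] = +370.8062 N (tension)
  F[0-2] = -646.4477 N (compression)
  F[1-2] = -343.7439 N (compression)
  F[1-3] = +445.5323 N (tension)
  F[2-3] = -1487.4366 N (compression)
  Rx@0 = +416.7200 N
  Ry@0 = -291.0712 N
  Ry@2 = +1480.4812 N

-343.744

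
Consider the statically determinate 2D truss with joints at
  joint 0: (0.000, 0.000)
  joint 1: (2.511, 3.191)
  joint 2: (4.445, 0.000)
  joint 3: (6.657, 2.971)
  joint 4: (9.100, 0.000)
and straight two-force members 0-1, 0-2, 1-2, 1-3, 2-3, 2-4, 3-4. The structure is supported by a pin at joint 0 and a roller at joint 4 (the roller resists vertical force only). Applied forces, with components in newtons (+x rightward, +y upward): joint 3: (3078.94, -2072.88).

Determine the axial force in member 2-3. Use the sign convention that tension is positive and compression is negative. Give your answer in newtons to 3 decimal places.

N=5 nodes, M=7 members, R=3 reactions → 2N=10, M+R=10
member 0 (0-1): L=4.0605, (cx,cy)=(0.6184,0.7859)
member 1 (0-2): L=4.4450, (cx,cy)=(1.0000,0.0000)
member 2 (1-2): L=3.7313, (cx,cy)=(0.5183,-0.8552)
member 3 (1-3): L=4.1518, (cx,cy)=(0.9986,-0.0530)
member 4 (2-3): L=3.7040, (cx,cy)=(0.5972,0.8021)
member 5 (2-4): L=4.6550, (cx,cy)=(1.0000,0.0000)
member 6 (3-4): L=3.8464, (cx,cy)=(0.6351,-0.7724)
solve A·x = −loads:
  F[0-1] = +571.0071 N (tension)
  F[0-2] = +2725.8304 N (tension)
  F[1-2] = -564.7927 N (compression)
  F[1-3] = +646.7579 N (tension)
  F[2-3] = +602.1754 N (tension)
  F[2-4] = +2073.4785 N (tension)
  F[3-4] = -3264.6367 N (compression)
  Rx@0 = -3078.9400 N
  Ry@0 = -448.7346 N
  Ry@4 = +2521.6146 N

602.175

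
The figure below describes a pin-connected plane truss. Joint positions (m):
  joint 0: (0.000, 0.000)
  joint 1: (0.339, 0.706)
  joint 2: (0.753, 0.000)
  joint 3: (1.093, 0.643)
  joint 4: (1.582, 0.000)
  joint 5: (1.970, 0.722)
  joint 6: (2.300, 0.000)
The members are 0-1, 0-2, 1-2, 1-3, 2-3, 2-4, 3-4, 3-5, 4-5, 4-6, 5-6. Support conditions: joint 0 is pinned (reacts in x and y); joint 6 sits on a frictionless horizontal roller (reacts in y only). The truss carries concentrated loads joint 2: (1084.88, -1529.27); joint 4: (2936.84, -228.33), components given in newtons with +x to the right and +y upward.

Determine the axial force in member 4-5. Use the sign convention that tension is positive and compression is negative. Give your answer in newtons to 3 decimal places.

N=7 nodes, M=11 members, R=3 reactions → 2N=14, M+R=14
member 0 (0-1): L=0.7832, (cx,cy)=(0.4329,0.9015)
member 1 (0-2): L=0.7530, (cx,cy)=(1.0000,0.0000)
member 2 (1-2): L=0.8184, (cx,cy)=(0.5058,-0.8626)
member 3 (1-3): L=0.7566, (cx,cy)=(0.9965,-0.0833)
member 4 (2-3): L=0.7274, (cx,cy)=(0.4674,0.8840)
member 5 (2-4): L=0.8290, (cx,cy)=(1.0000,0.0000)
member 6 (3-4): L=0.8078, (cx,cy)=(0.6053,-0.7960)
member 7 (3-5): L=0.8806, (cx,cy)=(0.9960,0.0897)
member 8 (4-5): L=0.8197, (cx,cy)=(0.4734,0.8809)
member 9 (4-6): L=0.7180, (cx,cy)=(1.0000,0.0000)
member 10 (5-6): L=0.7938, (cx,cy)=(0.4157,-0.9095)
solve A·x = −loads:
  F[0-1] = -1220.1040 N (compression)
  F[0-2] = +4549.8489 N (tension)
  F[1-2] = +1394.5195 N (tension)
  F[1-3] = -1237.8378 N (compression)
  F[2-3] = +369.1350 N (tension)
  F[2-4] = +3997.8290 N (tension)
  F[3-4] = -617.2427 N (compression)
  F[3-5] = -690.1339 N (compression)
  F[4-5] = +816.9691 N (tension)
  F[4-6] = +300.6204 N (tension)
  F[5-6] = -723.1664 N (compression)
  Rx@0 = -4021.7200 N
  Ry@0 = +1099.8790 N
  Ry@6 = +657.7210 N

816.969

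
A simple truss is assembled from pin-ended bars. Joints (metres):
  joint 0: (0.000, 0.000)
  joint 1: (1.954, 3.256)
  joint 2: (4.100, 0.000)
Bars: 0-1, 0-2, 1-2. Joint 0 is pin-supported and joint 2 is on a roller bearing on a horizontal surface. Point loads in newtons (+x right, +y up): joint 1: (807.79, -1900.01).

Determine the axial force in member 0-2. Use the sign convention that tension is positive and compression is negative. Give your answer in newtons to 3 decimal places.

N=3 nodes, M=3 members, R=3 reactions → 2N=6, M+R=6
member 0 (0-1): L=3.7973, (cx,cy)=(0.5146,0.8574)
member 1 (0-2): L=4.1000, (cx,cy)=(1.0000,0.0000)
member 2 (1-2): L=3.8996, (cx,cy)=(0.5503,-0.8350)
solve A·x = −loads:
  F[0-1] = -411.6753 N (compression)
  F[0-2] = +1019.6271 N (tension)
  F[1-2] = -1852.8118 N (compression)
  Rx@0 = -807.7900 N
  Ry@0 = +352.9896 N
  Ry@2 = +1547.0204 N

1019.627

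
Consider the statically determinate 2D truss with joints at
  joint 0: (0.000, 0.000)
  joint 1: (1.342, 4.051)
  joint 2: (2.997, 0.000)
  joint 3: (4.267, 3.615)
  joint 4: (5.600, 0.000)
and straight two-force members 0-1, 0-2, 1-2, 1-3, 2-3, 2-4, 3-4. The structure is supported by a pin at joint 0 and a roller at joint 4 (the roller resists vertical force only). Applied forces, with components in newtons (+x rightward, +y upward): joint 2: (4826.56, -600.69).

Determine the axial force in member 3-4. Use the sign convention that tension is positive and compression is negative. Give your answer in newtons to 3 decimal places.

-342.636

N=5 nodes, M=7 members, R=3 reactions → 2N=10, M+R=10
member 0 (0-1): L=4.2675, (cx,cy)=(0.3145,0.9493)
member 1 (0-2): L=2.9970, (cx,cy)=(1.0000,0.0000)
member 2 (1-2): L=4.3760, (cx,cy)=(0.3782,-0.9257)
member 3 (1-3): L=2.9573, (cx,cy)=(0.9891,-0.1474)
member 4 (2-3): L=3.8316, (cx,cy)=(0.3315,0.9435)
member 5 (2-4): L=2.6030, (cx,cy)=(1.0000,0.0000)
member 6 (3-4): L=3.8529, (cx,cy)=(0.3460,-0.9382)
solve A·x = −loads:
  F[0-1] = -294.1358 N (compression)
  F[0-2] = +4919.0568 N (tension)
  F[1-2] = +337.0342 N (tension)
  F[1-3] = -222.3923 N (compression)
  F[2-3] = +305.9859 N (tension)
  F[2-4] = +118.5416 N (tension)
  F[3-4] = -342.6357 N (compression)
  Rx@0 = -4826.5600 N
  Ry@0 = +279.2136 N
  Ry@4 = +321.4764 N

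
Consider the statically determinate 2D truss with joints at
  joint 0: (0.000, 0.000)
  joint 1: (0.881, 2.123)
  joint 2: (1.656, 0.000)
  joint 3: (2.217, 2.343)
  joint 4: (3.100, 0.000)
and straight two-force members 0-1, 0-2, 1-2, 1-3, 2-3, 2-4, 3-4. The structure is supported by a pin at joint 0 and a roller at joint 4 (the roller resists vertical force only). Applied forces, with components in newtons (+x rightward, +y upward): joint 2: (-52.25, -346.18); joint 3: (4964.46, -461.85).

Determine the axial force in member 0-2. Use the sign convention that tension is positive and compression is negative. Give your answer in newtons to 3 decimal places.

N=5 nodes, M=7 members, R=3 reactions → 2N=10, M+R=10
member 0 (0-1): L=2.2985, (cx,cy)=(0.3833,0.9236)
member 1 (0-2): L=1.6560, (cx,cy)=(1.0000,0.0000)
member 2 (1-2): L=2.2600, (cx,cy)=(0.3429,-0.9394)
member 3 (1-3): L=1.3540, (cx,cy)=(0.9867,0.1625)
member 4 (2-3): L=2.4092, (cx,cy)=(0.2329,0.9725)
member 5 (2-4): L=1.4440, (cx,cy)=(1.0000,0.0000)
member 6 (3-4): L=2.5039, (cx,cy)=(0.3527,-0.9358)
solve A·x = −loads:
  F[0-1] = +3745.4038 N (tension)
  F[0-2] = +3476.6467 N (tension)
  F[1-2] = -3236.4518 N (compression)
  F[1-3] = +2579.6718 N (tension)
  F[2-3] = +3482.1120 N (tension)
  F[2-4] = +1608.2416 N (tension)
  F[3-4] = -4560.3841 N (compression)
  Rx@0 = -4912.2100 N
  Ry@0 = -3459.3653 N
  Ry@4 = +4267.3953 N

3476.647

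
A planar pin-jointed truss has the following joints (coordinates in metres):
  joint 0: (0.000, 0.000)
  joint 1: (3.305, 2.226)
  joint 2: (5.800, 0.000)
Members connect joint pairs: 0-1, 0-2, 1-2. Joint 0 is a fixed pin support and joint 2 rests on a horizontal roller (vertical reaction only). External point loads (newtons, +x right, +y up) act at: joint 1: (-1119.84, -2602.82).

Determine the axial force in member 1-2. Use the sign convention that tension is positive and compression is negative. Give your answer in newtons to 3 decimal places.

N=3 nodes, M=3 members, R=3 reactions → 2N=6, M+R=6
member 0 (0-1): L=3.9847, (cx,cy)=(0.8294,0.5586)
member 1 (0-2): L=5.8000, (cx,cy)=(1.0000,0.0000)
member 2 (1-2): L=3.3437, (cx,cy)=(0.7462,-0.6657)
solve A·x = −loads:
  F[0-1] = -2773.6470 N (compression)
  F[0-2] = +1180.6660 N (tension)
  F[1-2] = -1582.2656 N (compression)
  Rx@0 = +1119.8400 N
  Ry@0 = +1549.4482 N
  Ry@2 = +1053.3718 N

-1582.266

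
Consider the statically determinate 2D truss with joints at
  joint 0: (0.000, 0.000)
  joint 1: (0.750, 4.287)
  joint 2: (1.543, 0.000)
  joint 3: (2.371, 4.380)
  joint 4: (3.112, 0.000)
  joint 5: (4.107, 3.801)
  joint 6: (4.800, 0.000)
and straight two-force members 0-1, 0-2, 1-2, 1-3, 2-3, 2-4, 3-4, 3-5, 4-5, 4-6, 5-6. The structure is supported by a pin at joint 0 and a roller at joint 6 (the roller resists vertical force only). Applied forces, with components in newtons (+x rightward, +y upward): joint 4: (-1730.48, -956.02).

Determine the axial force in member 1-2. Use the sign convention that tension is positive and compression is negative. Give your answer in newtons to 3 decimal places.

N=7 nodes, M=11 members, R=3 reactions → 2N=14, M+R=14
member 0 (0-1): L=4.3521, (cx,cy)=(0.1723,0.9850)
member 1 (0-2): L=1.5430, (cx,cy)=(1.0000,0.0000)
member 2 (1-2): L=4.3597, (cx,cy)=(0.1819,-0.9833)
member 3 (1-3): L=1.6237, (cx,cy)=(0.9984,0.0573)
member 4 (2-3): L=4.4576, (cx,cy)=(0.1858,0.9826)
member 5 (2-4): L=1.5690, (cx,cy)=(1.0000,0.0000)
member 6 (3-4): L=4.4422, (cx,cy)=(0.1668,-0.9860)
member 7 (3-5): L=1.8300, (cx,cy)=(0.9486,-0.3164)
member 8 (4-5): L=3.9291, (cx,cy)=(0.2532,0.9674)
member 9 (4-6): L=1.6880, (cx,cy)=(1.0000,0.0000)
member 10 (5-6): L=3.8637, (cx,cy)=(0.1794,-0.9838)
solve A·x = −loads:
  F[0-1] = -341.3066 N (compression)
  F[0-2] = -1671.6626 N (compression)
  F[1-2] = +334.9178 N (tension)
  F[1-3] = -119.9332 N (compression)
  F[2-3] = -335.1638 N (compression)
  F[2-4] = -1548.4866 N (compression)
  F[3-4] = +426.6112 N (tension)
  F[3-5] = -266.8647 N (compression)
  F[4-5] = +553.4257 N (tension)
  F[4-6] = +113.0058 N (tension)
  F[5-6] = -630.0371 N (compression)
  Rx@0 = +1730.4800 N
  Ry@0 = +336.2004 N
  Ry@6 = +619.8196 N

334.918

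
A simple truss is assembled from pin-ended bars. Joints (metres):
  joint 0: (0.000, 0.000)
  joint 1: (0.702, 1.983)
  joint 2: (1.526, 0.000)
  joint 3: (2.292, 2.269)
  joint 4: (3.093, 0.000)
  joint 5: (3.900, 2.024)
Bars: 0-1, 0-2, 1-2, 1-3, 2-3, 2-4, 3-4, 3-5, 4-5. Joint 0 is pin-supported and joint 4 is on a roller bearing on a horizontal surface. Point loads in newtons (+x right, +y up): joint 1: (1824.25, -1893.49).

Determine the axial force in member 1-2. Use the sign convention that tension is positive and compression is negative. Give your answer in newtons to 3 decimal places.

N=6 nodes, M=9 members, R=3 reactions → 2N=12, M+R=12
member 0 (0-1): L=2.1036, (cx,cy)=(0.3337,0.9427)
member 1 (0-2): L=1.5260, (cx,cy)=(1.0000,0.0000)
member 2 (1-2): L=2.1474, (cx,cy)=(0.3837,-0.9234)
member 3 (1-3): L=1.6155, (cx,cy)=(0.9842,0.1770)
member 4 (2-3): L=2.3948, (cx,cy)=(0.3199,0.9475)
member 5 (2-4): L=1.5670, (cx,cy)=(1.0000,0.0000)
member 6 (3-4): L=2.4062, (cx,cy)=(0.3329,-0.9430)
member 7 (3-5): L=1.6266, (cx,cy)=(0.9886,-0.1506)
member 8 (4-5): L=2.1790, (cx,cy)=(0.3704,0.9289)
solve A·x = −loads:
  F[0-1] = -312.0519 N (compression)
  F[0-2] = +1928.3865 N (tension)
  F[1-2] = -1960.9593 N (compression)
  F[1-3] = -1194.7943 N (compression)
  F[2-3] = +1911.2518 N (tension)
  F[2-4] = +564.5927 N (tension)
  F[3-4] = -1696.0575 N (compression)
  F[3-5] = -0.0000 N (compression)
  F[4-5] = +0.0000 N (tension)
  Rx@0 = -1824.2500 N
  Ry@0 = +294.1632 N
  Ry@4 = +1599.3268 N

-1960.959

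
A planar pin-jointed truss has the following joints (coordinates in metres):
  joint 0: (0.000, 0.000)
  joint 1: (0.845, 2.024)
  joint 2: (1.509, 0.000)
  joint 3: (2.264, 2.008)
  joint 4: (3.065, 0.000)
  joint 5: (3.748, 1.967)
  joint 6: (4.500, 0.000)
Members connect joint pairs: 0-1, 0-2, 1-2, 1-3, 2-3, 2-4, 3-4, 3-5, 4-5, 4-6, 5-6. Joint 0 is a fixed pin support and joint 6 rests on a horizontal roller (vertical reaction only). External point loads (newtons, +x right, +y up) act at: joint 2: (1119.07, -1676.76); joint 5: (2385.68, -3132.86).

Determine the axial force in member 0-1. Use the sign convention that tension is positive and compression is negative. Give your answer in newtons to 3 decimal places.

N=7 nodes, M=11 members, R=3 reactions → 2N=14, M+R=14
member 0 (0-1): L=2.1933, (cx,cy)=(0.3853,0.9228)
member 1 (0-2): L=1.5090, (cx,cy)=(1.0000,0.0000)
member 2 (1-2): L=2.1301, (cx,cy)=(0.3117,-0.9502)
member 3 (1-3): L=1.4191, (cx,cy)=(0.9999,-0.0113)
member 4 (2-3): L=2.1452, (cx,cy)=(0.3519,0.9360)
member 5 (2-4): L=1.5560, (cx,cy)=(1.0000,0.0000)
member 6 (3-4): L=2.1619, (cx,cy)=(0.3705,-0.9288)
member 7 (3-5): L=1.4846, (cx,cy)=(0.9996,-0.0276)
member 8 (4-5): L=2.0822, (cx,cy)=(0.3280,0.9447)
member 9 (4-6): L=1.4350, (cx,cy)=(1.0000,0.0000)
member 10 (5-6): L=2.1058, (cx,cy)=(0.3571,-0.9341)
solve A·x = −loads:
  F[0-1] = -645.0049 N (compression)
  F[0-2] = +3753.2464 N (tension)
  F[1-2] = +631.7124 N (tension)
  F[1-3] = -445.4404 N (compression)
  F[2-3] = +1150.1038 N (tension)
  F[2-4] = +2426.3239 N (tension)
  F[3-4] = -1176.1737 N (compression)
  F[3-5] = +395.2948 N (tension)
  F[4-5] = +1156.4464 N (tension)
  F[4-6] = +1611.2011 N (tension)
  F[5-6] = -4511.8930 N (compression)
  Rx@0 = -3504.7500 N
  Ry@0 = +595.2150 N
  Ry@6 = +4214.4050 N

-645.005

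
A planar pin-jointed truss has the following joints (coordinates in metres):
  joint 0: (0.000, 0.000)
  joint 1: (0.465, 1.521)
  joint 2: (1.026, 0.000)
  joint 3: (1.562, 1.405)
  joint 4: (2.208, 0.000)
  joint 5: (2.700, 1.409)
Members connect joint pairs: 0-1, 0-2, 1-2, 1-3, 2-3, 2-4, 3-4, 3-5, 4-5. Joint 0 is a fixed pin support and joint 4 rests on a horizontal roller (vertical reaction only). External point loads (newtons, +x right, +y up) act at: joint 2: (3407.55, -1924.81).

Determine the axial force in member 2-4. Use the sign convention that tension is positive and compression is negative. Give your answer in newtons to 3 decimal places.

411.237

N=6 nodes, M=9 members, R=3 reactions → 2N=12, M+R=12
member 0 (0-1): L=1.5905, (cx,cy)=(0.2924,0.9563)
member 1 (0-2): L=1.0260, (cx,cy)=(1.0000,0.0000)
member 2 (1-2): L=1.6212, (cx,cy)=(0.3460,-0.9382)
member 3 (1-3): L=1.1031, (cx,cy)=(0.9945,-0.1052)
member 4 (2-3): L=1.5038, (cx,cy)=(0.3564,0.9343)
member 5 (2-4): L=1.1820, (cx,cy)=(1.0000,0.0000)
member 6 (3-4): L=1.5464, (cx,cy)=(0.4177,-0.9086)
member 7 (3-5): L=1.1380, (cx,cy)=(1.0000,0.0035)
member 8 (4-5): L=1.4924, (cx,cy)=(0.3297,0.9441)
solve A·x = −loads:
  F[0-1] = -1077.4786 N (compression)
  F[0-2] = +3722.5641 N (tension)
  F[1-2] = +1179.7722 N (tension)
  F[1-3] = -727.3048 N (compression)
  F[2-3] = +875.4269 N (tension)
  F[2-4] = +411.2372 N (tension)
  F[3-4] = -984.4204 N (compression)
  F[3-5] = -0.0000 N (tension)
  F[4-5] = +0.0000 N (tension)
  Rx@0 = -3407.5500 N
  Ry@0 = +1030.4010 N
  Ry@4 = +894.4090 N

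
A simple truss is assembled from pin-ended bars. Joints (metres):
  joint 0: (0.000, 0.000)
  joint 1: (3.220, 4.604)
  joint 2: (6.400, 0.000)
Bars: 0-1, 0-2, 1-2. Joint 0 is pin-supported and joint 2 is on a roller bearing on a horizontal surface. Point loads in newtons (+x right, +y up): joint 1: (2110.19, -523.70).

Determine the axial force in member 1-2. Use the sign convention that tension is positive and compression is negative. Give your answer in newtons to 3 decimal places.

N=3 nodes, M=3 members, R=3 reactions → 2N=6, M+R=6
member 0 (0-1): L=5.6183, (cx,cy)=(0.5731,0.8195)
member 1 (0-2): L=6.4000, (cx,cy)=(1.0000,0.0000)
member 2 (1-2): L=5.5955, (cx,cy)=(0.5683,-0.8228)
solve A·x = −loads:
  F[0-1] = +1534.9075 N (tension)
  F[0-2] = +1230.4918 N (tension)
  F[1-2] = -2165.1486 N (compression)
  Rx@0 = -2110.1900 N
  Ry@0 = -1257.8045 N
  Ry@2 = +1781.5045 N

-2165.149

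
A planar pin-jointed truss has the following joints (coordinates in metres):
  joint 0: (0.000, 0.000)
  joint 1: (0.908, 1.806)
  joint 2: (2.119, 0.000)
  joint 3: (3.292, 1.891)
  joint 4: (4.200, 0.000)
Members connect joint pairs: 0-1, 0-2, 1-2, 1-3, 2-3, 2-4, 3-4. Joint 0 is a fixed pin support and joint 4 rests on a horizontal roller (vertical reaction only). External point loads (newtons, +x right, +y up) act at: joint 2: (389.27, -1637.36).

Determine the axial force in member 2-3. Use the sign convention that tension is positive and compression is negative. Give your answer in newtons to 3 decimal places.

1011.117

N=5 nodes, M=7 members, R=3 reactions → 2N=10, M+R=10
member 0 (0-1): L=2.0214, (cx,cy)=(0.4492,0.8934)
member 1 (0-2): L=2.1190, (cx,cy)=(1.0000,0.0000)
member 2 (1-2): L=2.1744, (cx,cy)=(0.5569,-0.8306)
member 3 (1-3): L=2.3855, (cx,cy)=(0.9994,0.0356)
member 4 (2-3): L=2.2253, (cx,cy)=(0.5271,0.8498)
member 5 (2-4): L=2.0810, (cx,cy)=(1.0000,0.0000)
member 6 (3-4): L=2.0977, (cx,cy)=(0.4329,-0.9015)
solve A·x = −loads:
  F[0-1] = -908.0374 N (compression)
  F[0-2] = +797.1525 N (tension)
  F[1-2] = +936.8684 N (tension)
  F[1-3] = -930.2404 N (compression)
  F[2-3] = +1011.1172 N (tension)
  F[2-4] = +396.6616 N (tension)
  F[3-4] = -916.3844 N (compression)
  Rx@0 = -389.2700 N
  Ry@0 = +811.2729 N
  Ry@4 = +826.0871 N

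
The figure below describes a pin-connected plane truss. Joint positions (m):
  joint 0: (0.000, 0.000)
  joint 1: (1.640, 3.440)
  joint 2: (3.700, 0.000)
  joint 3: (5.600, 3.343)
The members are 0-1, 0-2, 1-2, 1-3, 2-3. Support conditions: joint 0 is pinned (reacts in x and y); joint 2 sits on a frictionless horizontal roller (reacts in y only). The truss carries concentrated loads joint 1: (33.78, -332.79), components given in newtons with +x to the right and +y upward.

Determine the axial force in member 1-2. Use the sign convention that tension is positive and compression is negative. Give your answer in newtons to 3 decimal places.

-208.540

N=4 nodes, M=5 members, R=3 reactions → 2N=8, M+R=8
member 0 (0-1): L=3.8109, (cx,cy)=(0.4303,0.9027)
member 1 (0-2): L=3.7000, (cx,cy)=(1.0000,0.0000)
member 2 (1-2): L=4.0096, (cx,cy)=(0.5138,-0.8579)
member 3 (1-3): L=3.9612, (cx,cy)=(0.9997,-0.0245)
member 4 (2-3): L=3.8452, (cx,cy)=(0.4941,0.8694)
solve A·x = −loads:
  F[0-1] = -170.4692 N (compression)
  F[0-2] = +107.1399 N (tension)
  F[1-2] = -208.5399 N (compression)
  F[1-3] = +0.0000 N (tension)
  F[2-3] = -0.0000 N (compression)
  Rx@0 = -33.7800 N
  Ry@0 = +153.8768 N
  Ry@2 = +178.9132 N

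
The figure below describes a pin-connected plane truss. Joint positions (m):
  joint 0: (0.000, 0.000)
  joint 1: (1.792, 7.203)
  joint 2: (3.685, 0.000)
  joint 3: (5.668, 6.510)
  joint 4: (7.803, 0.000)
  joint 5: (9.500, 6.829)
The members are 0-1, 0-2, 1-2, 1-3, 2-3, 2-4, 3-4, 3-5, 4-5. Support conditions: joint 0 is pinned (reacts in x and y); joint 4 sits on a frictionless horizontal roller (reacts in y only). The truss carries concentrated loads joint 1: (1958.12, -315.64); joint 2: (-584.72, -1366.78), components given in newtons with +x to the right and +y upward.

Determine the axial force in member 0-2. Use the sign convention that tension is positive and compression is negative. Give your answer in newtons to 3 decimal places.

N=6 nodes, M=9 members, R=3 reactions → 2N=12, M+R=12
member 0 (0-1): L=7.4226, (cx,cy)=(0.2414,0.9704)
member 1 (0-2): L=3.6850, (cx,cy)=(1.0000,0.0000)
member 2 (1-2): L=7.4476, (cx,cy)=(0.2542,-0.9672)
member 3 (1-3): L=3.9375, (cx,cy)=(0.9844,-0.1760)
member 4 (2-3): L=6.8053, (cx,cy)=(0.2914,0.9566)
member 5 (2-4): L=4.1180, (cx,cy)=(1.0000,0.0000)
member 6 (3-4): L=6.8512, (cx,cy)=(0.3116,-0.9502)
member 7 (3-5): L=3.8453, (cx,cy)=(0.9966,0.0830)
member 8 (4-5): L=7.0367, (cx,cy)=(0.2412,0.9705)
solve A·x = −loads:
  F[0-1] = +868.7888 N (tension)
  F[0-2] = +1163.6518 N (tension)
  F[1-2] = -918.0008 N (compression)
  F[1-3] = -1539.0630 N (compression)
  F[2-3] = +2356.9113 N (tension)
  F[2-4] = +828.2584 N (tension)
  F[3-4] = -2657.8581 N (compression)
  F[3-5] = -0.0000 N (compression)
  F[4-5] = +0.0000 N (tension)
  Rx@0 = -1373.4000 N
  Ry@0 = -843.0894 N
  Ry@4 = +2525.5094 N

1163.652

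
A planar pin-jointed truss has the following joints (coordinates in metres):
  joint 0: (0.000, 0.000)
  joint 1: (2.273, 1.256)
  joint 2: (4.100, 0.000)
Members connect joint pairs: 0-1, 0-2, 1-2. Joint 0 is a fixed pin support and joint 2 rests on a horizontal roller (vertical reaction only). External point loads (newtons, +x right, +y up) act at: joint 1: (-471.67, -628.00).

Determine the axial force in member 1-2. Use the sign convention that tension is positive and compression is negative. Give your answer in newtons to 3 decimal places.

-359.508

N=3 nodes, M=3 members, R=3 reactions → 2N=6, M+R=6
member 0 (0-1): L=2.5969, (cx,cy)=(0.8753,0.4836)
member 1 (0-2): L=4.1000, (cx,cy)=(1.0000,0.0000)
member 2 (1-2): L=2.2171, (cx,cy)=(0.8241,-0.5665)
solve A·x = −loads:
  F[0-1] = -877.3646 N (compression)
  F[0-2] = +296.2547 N (tension)
  F[1-2] = -359.5084 N (compression)
  Rx@0 = +471.6700 N
  Ry@0 = +424.3350 N
  Ry@2 = +203.6650 N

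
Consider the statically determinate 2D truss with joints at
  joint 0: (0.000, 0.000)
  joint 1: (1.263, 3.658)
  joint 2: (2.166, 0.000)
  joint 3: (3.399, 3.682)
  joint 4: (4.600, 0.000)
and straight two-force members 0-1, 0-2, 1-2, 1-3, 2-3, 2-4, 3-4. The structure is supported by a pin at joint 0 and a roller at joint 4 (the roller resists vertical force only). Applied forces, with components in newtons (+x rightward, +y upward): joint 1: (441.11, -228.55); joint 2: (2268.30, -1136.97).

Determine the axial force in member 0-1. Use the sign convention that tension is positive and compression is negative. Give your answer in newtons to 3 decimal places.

-440.760

N=5 nodes, M=7 members, R=3 reactions → 2N=10, M+R=10
member 0 (0-1): L=3.8699, (cx,cy)=(0.3264,0.9452)
member 1 (0-2): L=2.1660, (cx,cy)=(1.0000,0.0000)
member 2 (1-2): L=3.7678, (cx,cy)=(0.2397,-0.9709)
member 3 (1-3): L=2.1361, (cx,cy)=(0.9999,0.0112)
member 4 (2-3): L=3.8830, (cx,cy)=(0.3175,0.9482)
member 5 (2-4): L=2.4340, (cx,cy)=(1.0000,0.0000)
member 6 (3-4): L=3.8729, (cx,cy)=(0.3101,-0.9507)
solve A·x = −loads:
  F[0-1] = -440.7595 N (compression)
  F[0-2] = +2853.2585 N (tension)
  F[1-2] = +186.4340 N (tension)
  F[1-3] = -629.6793 N (compression)
  F[2-3] = +1008.1464 N (tension)
  F[2-4] = +309.5119 N (tension)
  F[3-4] = -998.0976 N (compression)
  Rx@0 = -2709.4100 N
  Ry@0 = +416.6252 N
  Ry@4 = +948.8948 N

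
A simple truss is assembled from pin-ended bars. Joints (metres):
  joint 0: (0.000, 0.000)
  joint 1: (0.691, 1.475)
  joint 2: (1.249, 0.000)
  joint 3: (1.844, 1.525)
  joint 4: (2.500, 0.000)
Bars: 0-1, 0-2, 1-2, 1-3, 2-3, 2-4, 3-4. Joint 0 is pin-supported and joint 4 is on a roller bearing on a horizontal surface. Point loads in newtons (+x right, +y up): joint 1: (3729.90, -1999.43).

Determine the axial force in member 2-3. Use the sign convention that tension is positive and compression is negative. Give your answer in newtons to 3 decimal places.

3062.371

N=5 nodes, M=7 members, R=3 reactions → 2N=10, M+R=10
member 0 (0-1): L=1.6288, (cx,cy)=(0.4242,0.9056)
member 1 (0-2): L=1.2490, (cx,cy)=(1.0000,0.0000)
member 2 (1-2): L=1.5770, (cx,cy)=(0.3538,-0.9353)
member 3 (1-3): L=1.1541, (cx,cy)=(0.9991,0.0433)
member 4 (2-3): L=1.6370, (cx,cy)=(0.3635,0.9316)
member 5 (2-4): L=1.2510, (cx,cy)=(1.0000,0.0000)
member 6 (3-4): L=1.6601, (cx,cy)=(0.3952,-0.9186)
solve A·x = −loads:
  F[0-1] = +832.4769 N (tension)
  F[0-2] = +3376.7388 N (tension)
  F[1-2] = -3050.2364 N (compression)
  F[1-3] = -2299.6264 N (compression)
  F[2-3] = +3062.3709 N (tension)
  F[2-4] = +1184.3632 N (tension)
  F[3-4] = -2997.2130 N (compression)
  Rx@0 = -3729.9000 N
  Ry@0 = -753.8535 N
  Ry@4 = +2753.2835 N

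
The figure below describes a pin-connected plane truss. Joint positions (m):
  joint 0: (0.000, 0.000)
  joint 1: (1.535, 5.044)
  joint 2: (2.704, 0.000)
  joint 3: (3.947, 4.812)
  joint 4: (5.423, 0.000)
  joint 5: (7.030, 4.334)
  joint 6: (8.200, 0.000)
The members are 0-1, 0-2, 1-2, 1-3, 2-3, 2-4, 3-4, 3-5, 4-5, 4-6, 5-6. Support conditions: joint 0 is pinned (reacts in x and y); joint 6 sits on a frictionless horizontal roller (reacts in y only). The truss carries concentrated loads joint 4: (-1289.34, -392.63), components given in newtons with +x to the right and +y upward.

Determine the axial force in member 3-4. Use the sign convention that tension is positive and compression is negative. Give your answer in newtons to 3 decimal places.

N=7 nodes, M=11 members, R=3 reactions → 2N=14, M+R=14
member 0 (0-1): L=5.2724, (cx,cy)=(0.2911,0.9567)
member 1 (0-2): L=2.7040, (cx,cy)=(1.0000,0.0000)
member 2 (1-2): L=5.1777, (cx,cy)=(0.2258,-0.9742)
member 3 (1-3): L=2.4231, (cx,cy)=(0.9954,-0.0957)
member 4 (2-3): L=4.9699, (cx,cy)=(0.2501,0.9682)
member 5 (2-4): L=2.7190, (cx,cy)=(1.0000,0.0000)
member 6 (3-4): L=5.0333, (cx,cy)=(0.2932,-0.9560)
member 7 (3-5): L=3.1198, (cx,cy)=(0.9882,-0.1532)
member 8 (4-5): L=4.6223, (cx,cy)=(0.3477,0.9376)
member 9 (4-6): L=2.7770, (cx,cy)=(1.0000,0.0000)
member 10 (5-6): L=4.4891, (cx,cy)=(0.2606,-0.9654)
solve A·x = −loads:
  F[0-1] = -138.9884 N (compression)
  F[0-2] = -1248.8751 N (compression)
  F[1-2] = +143.6903 N (tension)
  F[1-3] = -73.2433 N (compression)
  F[2-3] = -144.5748 N (compression)
  F[2-4] = -1180.2746 N (compression)
  F[3-4] = +164.5973 N (tension)
  F[3-5] = -159.2131 N (compression)
  F[4-5] = +250.9212 N (tension)
  F[4-6] = +70.0981 N (tension)
  F[5-6] = -268.9579 N (compression)
  Rx@0 = +1289.3400 N
  Ry@0 = +132.9675 N
  Ry@6 = +259.6625 N

164.597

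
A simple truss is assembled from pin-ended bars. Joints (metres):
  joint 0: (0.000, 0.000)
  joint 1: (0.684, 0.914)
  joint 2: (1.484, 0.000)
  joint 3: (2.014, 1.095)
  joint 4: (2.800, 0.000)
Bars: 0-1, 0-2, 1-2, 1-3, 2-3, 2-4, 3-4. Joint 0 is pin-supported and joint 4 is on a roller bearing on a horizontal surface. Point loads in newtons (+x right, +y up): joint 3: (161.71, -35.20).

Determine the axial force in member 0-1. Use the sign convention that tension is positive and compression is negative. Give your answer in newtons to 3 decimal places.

66.646

N=5 nodes, M=7 members, R=3 reactions → 2N=10, M+R=10
member 0 (0-1): L=1.1416, (cx,cy)=(0.5992,0.8006)
member 1 (0-2): L=1.4840, (cx,cy)=(1.0000,0.0000)
member 2 (1-2): L=1.2147, (cx,cy)=(0.6586,-0.7525)
member 3 (1-3): L=1.3423, (cx,cy)=(0.9909,0.1348)
member 4 (2-3): L=1.2165, (cx,cy)=(0.4357,0.9001)
member 5 (2-4): L=1.3160, (cx,cy)=(1.0000,0.0000)
member 6 (3-4): L=1.3479, (cx,cy)=(0.5831,-0.8124)
solve A·x = −loads:
  F[0-1] = +66.6463 N (tension)
  F[0-2] = +121.7783 N (tension)
  F[1-2] = -56.9105 N (compression)
  F[1-3] = +78.1277 N (tension)
  F[2-3] = +47.5762 N (tension)
  F[2-4] = +63.5684 N (tension)
  F[3-4] = -109.0121 N (compression)
  Rx@0 = -161.7100 N
  Ry@0 = -53.3590 N
  Ry@4 = +88.5590 N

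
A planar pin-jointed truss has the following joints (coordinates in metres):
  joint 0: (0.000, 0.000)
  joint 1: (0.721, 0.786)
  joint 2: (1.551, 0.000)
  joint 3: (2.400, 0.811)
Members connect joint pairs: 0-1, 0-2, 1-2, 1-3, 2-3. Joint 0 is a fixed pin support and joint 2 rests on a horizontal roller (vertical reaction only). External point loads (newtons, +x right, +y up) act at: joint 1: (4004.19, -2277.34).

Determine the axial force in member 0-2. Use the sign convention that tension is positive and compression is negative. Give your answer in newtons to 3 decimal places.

3260.707

N=4 nodes, M=5 members, R=3 reactions → 2N=8, M+R=8
member 0 (0-1): L=1.0666, (cx,cy)=(0.6760,0.7369)
member 1 (0-2): L=1.5510, (cx,cy)=(1.0000,0.0000)
member 2 (1-2): L=1.1431, (cx,cy)=(0.7261,-0.6876)
member 3 (1-3): L=1.6792, (cx,cy)=(0.9999,0.0149)
member 4 (2-3): L=1.1741, (cx,cy)=(0.7231,0.6907)
solve A·x = −loads:
  F[0-1] = +1099.8608 N (tension)
  F[0-2] = +3260.7068 N (tension)
  F[1-2] = -4490.7713 N (compression)
  F[1-3] = -0.0000 N (compression)
  F[2-3] = +0.0000 N (tension)
  Rx@0 = -4004.1900 N
  Ry@0 = -810.5101 N
  Ry@2 = +3087.8501 N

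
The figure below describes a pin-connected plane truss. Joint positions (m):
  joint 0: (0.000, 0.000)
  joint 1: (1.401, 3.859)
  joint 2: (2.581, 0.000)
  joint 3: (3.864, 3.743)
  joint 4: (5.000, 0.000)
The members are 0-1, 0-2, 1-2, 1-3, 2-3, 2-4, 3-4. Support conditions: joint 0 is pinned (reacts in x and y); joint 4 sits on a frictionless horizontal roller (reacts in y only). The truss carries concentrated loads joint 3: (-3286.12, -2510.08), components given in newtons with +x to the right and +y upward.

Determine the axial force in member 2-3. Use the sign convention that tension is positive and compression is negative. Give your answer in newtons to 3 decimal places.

-3305.735

N=5 nodes, M=7 members, R=3 reactions → 2N=10, M+R=10
member 0 (0-1): L=4.1054, (cx,cy)=(0.3413,0.9400)
member 1 (0-2): L=2.5810, (cx,cy)=(1.0000,0.0000)
member 2 (1-2): L=4.0354, (cx,cy)=(0.2924,-0.9563)
member 3 (1-3): L=2.4657, (cx,cy)=(0.9989,-0.0470)
member 4 (2-3): L=3.9568, (cx,cy)=(0.3243,0.9460)
member 5 (2-4): L=2.4190, (cx,cy)=(1.0000,0.0000)
member 6 (3-4): L=3.9116, (cx,cy)=(0.2904,-0.9569)
solve A·x = −loads:
  F[0-1] = -3223.8009 N (compression)
  F[0-2] = -2185.9848 N (compression)
  F[1-2] = +3270.0552 N (tension)
  F[1-3] = -2058.6235 N (compression)
  F[2-3] = -3305.7352 N (compression)
  F[2-4] = -157.8805 N (compression)
  F[3-4] = +543.6303 N (tension)
  Rx@0 = +3286.1200 N
  Ry@0 = +3030.2796 N
  Ry@4 = -520.1996 N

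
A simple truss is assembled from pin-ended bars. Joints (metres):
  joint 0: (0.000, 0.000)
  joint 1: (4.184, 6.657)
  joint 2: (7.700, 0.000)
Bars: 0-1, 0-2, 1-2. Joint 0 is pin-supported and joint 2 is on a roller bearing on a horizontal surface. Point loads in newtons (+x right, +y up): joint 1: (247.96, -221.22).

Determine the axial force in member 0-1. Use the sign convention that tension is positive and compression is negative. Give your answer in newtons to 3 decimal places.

N=3 nodes, M=3 members, R=3 reactions → 2N=6, M+R=6
member 0 (0-1): L=7.8627, (cx,cy)=(0.5321,0.8467)
member 1 (0-2): L=7.7000, (cx,cy)=(1.0000,0.0000)
member 2 (1-2): L=7.5285, (cx,cy)=(0.4670,-0.8842)
solve A·x = −loads:
  F[0-1] = +133.8891 N (tension)
  F[0-2] = +176.7129 N (tension)
  F[1-2] = -378.3784 N (compression)
  Rx@0 = -247.9600 N
  Ry@0 = -113.3585 N
  Ry@2 = +334.5785 N

133.889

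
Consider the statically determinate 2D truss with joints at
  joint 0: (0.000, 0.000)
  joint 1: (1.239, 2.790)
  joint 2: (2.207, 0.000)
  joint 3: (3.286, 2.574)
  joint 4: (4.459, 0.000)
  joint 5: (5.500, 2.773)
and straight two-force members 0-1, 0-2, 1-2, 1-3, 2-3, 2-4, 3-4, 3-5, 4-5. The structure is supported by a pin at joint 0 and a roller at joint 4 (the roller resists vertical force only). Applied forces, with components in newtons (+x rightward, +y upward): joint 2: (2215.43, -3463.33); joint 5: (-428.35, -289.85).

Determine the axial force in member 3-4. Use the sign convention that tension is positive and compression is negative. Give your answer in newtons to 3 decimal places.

N=6 nodes, M=9 members, R=3 reactions → 2N=12, M+R=12
member 0 (0-1): L=3.0527, (cx,cy)=(0.4059,0.9139)
member 1 (0-2): L=2.2070, (cx,cy)=(1.0000,0.0000)
member 2 (1-2): L=2.9532, (cx,cy)=(0.3278,-0.9448)
member 3 (1-3): L=2.0584, (cx,cy)=(0.9945,-0.1049)
member 4 (2-3): L=2.7910, (cx,cy)=(0.3866,0.9222)
member 5 (2-4): L=2.2520, (cx,cy)=(1.0000,0.0000)
member 6 (3-4): L=2.8287, (cx,cy)=(0.4147,-0.9100)
member 7 (3-5): L=2.2229, (cx,cy)=(0.9960,0.0895)
member 8 (4-5): L=2.9620, (cx,cy)=(0.3515,0.9362)
solve A·x = −loads:
  F[0-1] = -2131.2920 N (compression)
  F[0-2] = +2652.0966 N (tension)
  F[1-2] = +2240.4031 N (tension)
  F[1-3] = -1608.2668 N (compression)
  F[2-3] = +1460.2407 N (tension)
  F[2-4] = +606.5098 N (tension)
  F[3-4] = -1698.0797 N (compression)
  F[3-5] = -332.0303 N (compression)
  F[4-5] = -277.8519 N (compression)
  Rx@0 = -1787.0800 N
  Ry@0 = +1947.8582 N
  Ry@4 = +1805.3218 N

-1698.080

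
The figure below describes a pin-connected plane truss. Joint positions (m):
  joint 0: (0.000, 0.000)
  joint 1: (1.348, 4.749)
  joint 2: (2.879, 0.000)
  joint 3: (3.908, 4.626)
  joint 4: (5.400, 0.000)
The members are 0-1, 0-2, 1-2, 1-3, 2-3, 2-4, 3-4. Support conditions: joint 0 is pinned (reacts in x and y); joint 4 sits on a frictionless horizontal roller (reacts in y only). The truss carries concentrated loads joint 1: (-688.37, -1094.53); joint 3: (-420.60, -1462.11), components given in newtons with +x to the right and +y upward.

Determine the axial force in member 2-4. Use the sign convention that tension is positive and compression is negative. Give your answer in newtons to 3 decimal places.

117.936

N=5 nodes, M=7 members, R=3 reactions → 2N=10, M+R=10
member 0 (0-1): L=4.9366, (cx,cy)=(0.2731,0.9620)
member 1 (0-2): L=2.8790, (cx,cy)=(1.0000,0.0000)
member 2 (1-2): L=4.9897, (cx,cy)=(0.3068,-0.9518)
member 3 (1-3): L=2.5630, (cx,cy)=(0.9988,-0.0480)
member 4 (2-3): L=4.7391, (cx,cy)=(0.2171,0.9761)
member 5 (2-4): L=2.5210, (cx,cy)=(1.0000,0.0000)
member 6 (3-4): L=4.8607, (cx,cy)=(0.3070,-0.9517)
solve A·x = −loads:
  F[0-1] = -2277.5299 N (compression)
  F[0-2] = -487.0633 N (compression)
  F[1-2] = +1166.7319 N (tension)
  F[1-3] = -291.8648 N (compression)
  F[2-3] = -1137.5930 N (compression)
  F[2-4] = +117.9358 N (tension)
  F[3-4] = -384.2126 N (compression)
  Rx@0 = +1108.9700 N
  Ry@0 = +2190.9756 N
  Ry@4 = +365.6644 N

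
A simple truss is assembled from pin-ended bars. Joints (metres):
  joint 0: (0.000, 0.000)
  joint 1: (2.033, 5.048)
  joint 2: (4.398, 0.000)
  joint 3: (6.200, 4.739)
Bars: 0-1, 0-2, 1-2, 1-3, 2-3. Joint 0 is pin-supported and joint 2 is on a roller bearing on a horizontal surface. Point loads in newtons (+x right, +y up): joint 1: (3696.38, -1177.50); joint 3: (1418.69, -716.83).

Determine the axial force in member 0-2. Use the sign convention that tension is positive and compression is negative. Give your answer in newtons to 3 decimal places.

N=4 nodes, M=5 members, R=3 reactions → 2N=8, M+R=8
member 0 (0-1): L=5.4420, (cx,cy)=(0.3736,0.9276)
member 1 (0-2): L=4.3980, (cx,cy)=(1.0000,0.0000)
member 2 (1-2): L=5.5745, (cx,cy)=(0.4243,-0.9055)
member 3 (1-3): L=4.1784, (cx,cy)=(0.9973,-0.0740)
member 4 (2-3): L=5.0700, (cx,cy)=(0.3554,0.9347)
solve A·x = −loads:
  F[0-1] = +5855.8523 N (tension)
  F[0-2] = +2927.4658 N (tension)
  F[1-2] = -7433.4914 N (compression)
  F[1-3] = +1649.3994 N (tension)
  F[2-3] = -636.4087 N (compression)
  Rx@0 = -5115.0700 N
  Ry@0 = -5431.8868 N
  Ry@2 = +7326.2168 N

2927.466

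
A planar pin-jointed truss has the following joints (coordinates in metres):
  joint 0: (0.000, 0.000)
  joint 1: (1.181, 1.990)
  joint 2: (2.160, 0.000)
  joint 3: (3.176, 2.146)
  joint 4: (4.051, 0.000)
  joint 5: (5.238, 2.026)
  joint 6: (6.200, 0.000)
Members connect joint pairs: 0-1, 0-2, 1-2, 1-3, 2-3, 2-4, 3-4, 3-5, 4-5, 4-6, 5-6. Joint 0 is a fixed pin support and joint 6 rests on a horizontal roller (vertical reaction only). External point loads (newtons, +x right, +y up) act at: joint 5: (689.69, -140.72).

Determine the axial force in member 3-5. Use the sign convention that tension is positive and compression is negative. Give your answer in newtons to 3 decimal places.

N=7 nodes, M=11 members, R=3 reactions → 2N=14, M+R=14
member 0 (0-1): L=2.3141, (cx,cy)=(0.5104,0.8600)
member 1 (0-2): L=2.1600, (cx,cy)=(1.0000,0.0000)
member 2 (1-2): L=2.2178, (cx,cy)=(0.4414,-0.8973)
member 3 (1-3): L=2.0011, (cx,cy)=(0.9970,0.0780)
member 4 (2-3): L=2.3744, (cx,cy)=(0.4279,0.9038)
member 5 (2-4): L=1.8910, (cx,cy)=(1.0000,0.0000)
member 6 (3-4): L=2.3175, (cx,cy)=(0.3776,-0.9260)
member 7 (3-5): L=2.0655, (cx,cy)=(0.9983,-0.0581)
member 8 (4-5): L=2.3481, (cx,cy)=(0.5055,0.8628)
member 9 (4-6): L=2.1490, (cx,cy)=(1.0000,0.0000)
member 10 (5-6): L=2.2428, (cx,cy)=(0.4289,-0.9033)
solve A·x = −loads:
  F[0-1] = +236.6834 N (tension)
  F[0-2] = +568.8965 N (tension)
  F[1-2] = -208.2963 N (compression)
  F[1-3] = +213.3917 N (tension)
  F[2-3] = +206.7916 N (tension)
  F[2-4] = +388.4605 N (tension)
  F[3-4] = -244.5415 N (compression)
  F[3-5] = +394.2238 N (tension)
  F[4-5] = +262.4443 N (tension)
  F[4-6] = +163.4634 N (tension)
  F[5-6] = -381.0961 N (compression)
  Rx@0 = -689.6900 N
  Ry@0 = -203.5386 N
  Ry@6 = +344.2586 N

394.224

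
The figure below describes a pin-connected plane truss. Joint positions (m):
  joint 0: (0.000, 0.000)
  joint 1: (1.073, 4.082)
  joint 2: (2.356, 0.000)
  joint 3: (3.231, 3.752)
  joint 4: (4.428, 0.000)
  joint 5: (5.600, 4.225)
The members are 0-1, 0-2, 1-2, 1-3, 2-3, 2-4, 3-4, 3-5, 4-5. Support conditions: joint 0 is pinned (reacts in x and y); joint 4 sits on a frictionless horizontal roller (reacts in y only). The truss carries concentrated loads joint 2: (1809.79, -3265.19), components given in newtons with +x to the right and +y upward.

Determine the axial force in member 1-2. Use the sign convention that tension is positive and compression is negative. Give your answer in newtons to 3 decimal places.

1750.069

N=6 nodes, M=9 members, R=3 reactions → 2N=12, M+R=12
member 0 (0-1): L=4.2207, (cx,cy)=(0.2542,0.9671)
member 1 (0-2): L=2.3560, (cx,cy)=(1.0000,0.0000)
member 2 (1-2): L=4.2789, (cx,cy)=(0.2998,-0.9540)
member 3 (1-3): L=2.1831, (cx,cy)=(0.9885,-0.1512)
member 4 (2-3): L=3.8527, (cx,cy)=(0.2271,0.9739)
member 5 (2-4): L=2.0720, (cx,cy)=(1.0000,0.0000)
member 6 (3-4): L=3.9383, (cx,cy)=(0.3039,-0.9527)
member 7 (3-5): L=2.4158, (cx,cy)=(0.9806,0.1958)
member 8 (4-5): L=4.3845, (cx,cy)=(0.2673,0.9636)
solve A·x = −loads:
  F[0-1] = -1579.7886 N (compression)
  F[0-2] = +2211.4118 N (tension)
  F[1-2] = +1750.0690 N (tension)
  F[1-3] = -937.1397 N (compression)
  F[2-3] = +1638.4614 N (tension)
  F[2-4] = +554.2522 N (tension)
  F[3-4] = -1823.5748 N (compression)
  F[3-5] = -0.0000 N (tension)
  F[4-5] = +0.0000 N (tension)
  Rx@0 = -1809.7900 N
  Ry@0 = +1527.8848 N
  Ry@4 = +1737.3052 N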